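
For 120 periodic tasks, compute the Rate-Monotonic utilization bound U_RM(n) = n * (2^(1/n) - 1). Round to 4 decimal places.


Compute 2^(1/120) = 1.0057929411
Subtract 1: 1.0057929411 - 1 = 0.0057929411
Multiply by n: 120 * 0.0057929411 = 0.6951529320
Round to 4 dp: 0.6952

0.6952


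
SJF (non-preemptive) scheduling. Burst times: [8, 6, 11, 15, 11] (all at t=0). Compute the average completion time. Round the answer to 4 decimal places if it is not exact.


SJF order (ascending): [6, 8, 11, 11, 15]
Completion times:
  Job 1: burst=6, C=6
  Job 2: burst=8, C=14
  Job 3: burst=11, C=25
  Job 4: burst=11, C=36
  Job 5: burst=15, C=51
Average completion = 132/5 = 26.4

26.4


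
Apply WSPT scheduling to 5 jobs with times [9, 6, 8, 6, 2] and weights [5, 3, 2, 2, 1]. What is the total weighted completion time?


Compute p/w ratios and sort ascending (WSPT): [(9, 5), (6, 3), (2, 1), (6, 2), (8, 2)]
Compute weighted completion times:
  Job (p=9,w=5): C=9, w*C=5*9=45
  Job (p=6,w=3): C=15, w*C=3*15=45
  Job (p=2,w=1): C=17, w*C=1*17=17
  Job (p=6,w=2): C=23, w*C=2*23=46
  Job (p=8,w=2): C=31, w*C=2*31=62
Total weighted completion time = 215

215


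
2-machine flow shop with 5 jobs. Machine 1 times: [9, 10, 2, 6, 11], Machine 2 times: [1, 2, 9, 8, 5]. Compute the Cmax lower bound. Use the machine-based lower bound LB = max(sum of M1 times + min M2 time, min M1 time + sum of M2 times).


LB1 = sum(M1 times) + min(M2 times) = 38 + 1 = 39
LB2 = min(M1 times) + sum(M2 times) = 2 + 25 = 27
Lower bound = max(LB1, LB2) = max(39, 27) = 39

39


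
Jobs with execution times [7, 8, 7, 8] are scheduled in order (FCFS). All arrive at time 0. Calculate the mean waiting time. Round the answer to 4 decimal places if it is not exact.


FCFS order (as given): [7, 8, 7, 8]
Waiting times:
  Job 1: wait = 0
  Job 2: wait = 7
  Job 3: wait = 15
  Job 4: wait = 22
Sum of waiting times = 44
Average waiting time = 44/4 = 11.0

11.0


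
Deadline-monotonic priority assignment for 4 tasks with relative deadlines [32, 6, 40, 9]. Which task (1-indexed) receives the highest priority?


Sort tasks by relative deadline (ascending):
  Task 2: deadline = 6
  Task 4: deadline = 9
  Task 1: deadline = 32
  Task 3: deadline = 40
Priority order (highest first): [2, 4, 1, 3]
Highest priority task = 2

2


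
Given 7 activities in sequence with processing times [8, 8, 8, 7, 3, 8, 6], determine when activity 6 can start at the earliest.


Activity 6 starts after activities 1 through 5 complete.
Predecessor durations: [8, 8, 8, 7, 3]
ES = 8 + 8 + 8 + 7 + 3 = 34

34


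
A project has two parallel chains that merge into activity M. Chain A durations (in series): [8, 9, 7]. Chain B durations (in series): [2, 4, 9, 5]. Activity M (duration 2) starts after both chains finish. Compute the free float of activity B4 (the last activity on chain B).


ES(B4) = sum of predecessors on chain B = 15
EF(B4) = ES + duration = 15 + 5 = 20
Successor of B4 is M. ES(M) = max(sum(A), sum(B)) = max(24, 20) = 24
Free float = ES(successor) - EF(current) = 24 - 20 = 4

4


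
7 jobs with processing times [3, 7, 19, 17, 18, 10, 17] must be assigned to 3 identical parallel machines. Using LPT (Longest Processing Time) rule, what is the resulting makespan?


Sort jobs in decreasing order (LPT): [19, 18, 17, 17, 10, 7, 3]
Assign each job to the least loaded machine:
  Machine 1: jobs [19, 7, 3], load = 29
  Machine 2: jobs [18, 10], load = 28
  Machine 3: jobs [17, 17], load = 34
Makespan = max load = 34

34


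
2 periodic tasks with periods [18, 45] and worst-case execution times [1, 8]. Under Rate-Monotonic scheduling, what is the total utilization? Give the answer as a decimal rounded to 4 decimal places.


Compute individual utilizations (exact fractions):
  Task 1: C/T = 1/18 (approx. 0.0556)
  Task 2: C/T = 8/45 (approx. 0.1778)
Total utilization U = 1/18 + 8/45 = 7/30
Rounded to 4 decimal places: U = 0.2333
RM (Liu & Layland) bound for 2 tasks = 0.828427; compare with U = 7/30 (approx. 0.233333)
U <= bound, so schedulable by RM sufficient condition.

0.2333


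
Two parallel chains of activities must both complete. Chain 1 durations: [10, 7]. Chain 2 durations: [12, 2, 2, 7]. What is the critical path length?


Path A total = 10 + 7 = 17
Path B total = 12 + 2 + 2 + 7 = 23
Critical path = longest path = max(17, 23) = 23

23


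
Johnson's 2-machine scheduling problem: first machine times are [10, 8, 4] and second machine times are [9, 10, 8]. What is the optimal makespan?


Apply Johnson's rule:
  Group 1 (a <= b): [(3, 4, 8), (2, 8, 10)]
  Group 2 (a > b): [(1, 10, 9)]
Optimal job order: [3, 2, 1]
Schedule:
  Job 3: M1 done at 4, M2 done at 12
  Job 2: M1 done at 12, M2 done at 22
  Job 1: M1 done at 22, M2 done at 31
Makespan = 31

31


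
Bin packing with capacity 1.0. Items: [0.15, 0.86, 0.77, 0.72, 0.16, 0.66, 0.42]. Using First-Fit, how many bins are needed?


Place items sequentially using First-Fit:
  Item 0.15 -> new Bin 1
  Item 0.86 -> new Bin 2
  Item 0.77 -> Bin 1 (now 0.92)
  Item 0.72 -> new Bin 3
  Item 0.16 -> Bin 3 (now 0.88)
  Item 0.66 -> new Bin 4
  Item 0.42 -> new Bin 5
Total bins used = 5

5


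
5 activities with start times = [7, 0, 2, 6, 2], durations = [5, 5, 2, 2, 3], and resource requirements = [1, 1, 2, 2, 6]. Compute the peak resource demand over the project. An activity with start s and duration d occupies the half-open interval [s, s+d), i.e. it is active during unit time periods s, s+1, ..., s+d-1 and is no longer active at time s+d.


Each activity i is active on [start_i, start_i + duration_i).
Compute total resource usage per time slot:
  t=0: active resources = [1], total = 1
  t=1: active resources = [1], total = 1
  t=2: active resources = [1, 2, 6], total = 9
  t=3: active resources = [1, 2, 6], total = 9
  t=4: active resources = [1, 6], total = 7
  t=5: active resources = [], total = 0
  t=6: active resources = [2], total = 2
  t=7: active resources = [1, 2], total = 3
  t=8: active resources = [1], total = 1
  t=9: active resources = [1], total = 1
  t=10: active resources = [1], total = 1
  t=11: active resources = [1], total = 1
Peak resource demand = 9

9


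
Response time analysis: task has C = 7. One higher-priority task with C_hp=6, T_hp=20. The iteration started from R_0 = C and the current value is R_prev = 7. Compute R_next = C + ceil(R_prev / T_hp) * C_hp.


R_next = C + ceil(R_prev / T_hp) * C_hp
ceil(7 / 20) = ceil(0.35) = 1
Interference = 1 * 6 = 6
R_next = 7 + 6 = 13

13


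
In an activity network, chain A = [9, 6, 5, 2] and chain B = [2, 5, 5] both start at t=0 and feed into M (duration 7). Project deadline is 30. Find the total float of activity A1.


Forward pass: ES(A1) = sum of predecessors on chain A = 0
EF = ES + duration = 0 + 9 = 9
Backward pass: LF(M) = deadline = 30; LS(M) = 30 - 7 = 23
LF(A1) = LS(M) - sum(successors on chain A) = 23 - 13 = 10
LS = LF - duration = 10 - 9 = 1
Total float = LS - ES = 1 - 0 = 1

1


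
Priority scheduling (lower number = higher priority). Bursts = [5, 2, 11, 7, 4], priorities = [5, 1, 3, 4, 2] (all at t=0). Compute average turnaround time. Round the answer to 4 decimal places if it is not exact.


Sort by priority (ascending = highest first):
Order: [(1, 2), (2, 4), (3, 11), (4, 7), (5, 5)]
Completion times:
  Priority 1, burst=2, C=2
  Priority 2, burst=4, C=6
  Priority 3, burst=11, C=17
  Priority 4, burst=7, C=24
  Priority 5, burst=5, C=29
Average turnaround = 78/5 = 15.6

15.6


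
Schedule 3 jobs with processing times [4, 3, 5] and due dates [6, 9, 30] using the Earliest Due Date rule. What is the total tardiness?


Sort by due date (EDD order): [(4, 6), (3, 9), (5, 30)]
Compute completion times and tardiness:
  Job 1: p=4, d=6, C=4, tardiness=max(0,4-6)=0
  Job 2: p=3, d=9, C=7, tardiness=max(0,7-9)=0
  Job 3: p=5, d=30, C=12, tardiness=max(0,12-30)=0
Total tardiness = 0

0


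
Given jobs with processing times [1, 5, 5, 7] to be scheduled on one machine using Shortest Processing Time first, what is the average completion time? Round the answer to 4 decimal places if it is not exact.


Sort jobs by processing time (SPT order): [1, 5, 5, 7]
Compute completion times sequentially:
  Job 1: processing = 1, completes at 1
  Job 2: processing = 5, completes at 6
  Job 3: processing = 5, completes at 11
  Job 4: processing = 7, completes at 18
Sum of completion times = 36
Average completion time = 36/4 = 9.0

9.0


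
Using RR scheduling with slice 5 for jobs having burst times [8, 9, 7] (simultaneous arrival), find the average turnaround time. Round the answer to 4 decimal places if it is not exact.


Time quantum = 5
Execution trace:
  J1 runs 5 units, time = 5
  J2 runs 5 units, time = 10
  J3 runs 5 units, time = 15
  J1 runs 3 units, time = 18
  J2 runs 4 units, time = 22
  J3 runs 2 units, time = 24
Finish times: [18, 22, 24]
Average turnaround = 64/3 = 21.3333

21.3333


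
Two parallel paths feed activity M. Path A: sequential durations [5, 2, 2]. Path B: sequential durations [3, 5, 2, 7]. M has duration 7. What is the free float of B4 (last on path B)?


ES(B4) = sum of predecessors on chain B = 10
EF(B4) = ES + duration = 10 + 7 = 17
Successor of B4 is M. ES(M) = max(sum(A), sum(B)) = max(9, 17) = 17
Free float = ES(successor) - EF(current) = 17 - 17 = 0

0


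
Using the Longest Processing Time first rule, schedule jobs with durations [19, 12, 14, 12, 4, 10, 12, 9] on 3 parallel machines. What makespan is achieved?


Sort jobs in decreasing order (LPT): [19, 14, 12, 12, 12, 10, 9, 4]
Assign each job to the least loaded machine:
  Machine 1: jobs [19, 10], load = 29
  Machine 2: jobs [14, 12, 4], load = 30
  Machine 3: jobs [12, 12, 9], load = 33
Makespan = max load = 33

33


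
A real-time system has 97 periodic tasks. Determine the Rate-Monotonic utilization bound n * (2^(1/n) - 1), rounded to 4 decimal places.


Compute 2^(1/97) = 1.0071714397
Subtract 1: 1.0071714397 - 1 = 0.0071714397
Multiply by n: 97 * 0.0071714397 = 0.6956296509
Round to 4 dp: 0.6956

0.6956


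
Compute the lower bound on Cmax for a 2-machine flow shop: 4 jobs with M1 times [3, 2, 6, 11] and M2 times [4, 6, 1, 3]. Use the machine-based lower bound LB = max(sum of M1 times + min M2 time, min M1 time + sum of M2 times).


LB1 = sum(M1 times) + min(M2 times) = 22 + 1 = 23
LB2 = min(M1 times) + sum(M2 times) = 2 + 14 = 16
Lower bound = max(LB1, LB2) = max(23, 16) = 23

23


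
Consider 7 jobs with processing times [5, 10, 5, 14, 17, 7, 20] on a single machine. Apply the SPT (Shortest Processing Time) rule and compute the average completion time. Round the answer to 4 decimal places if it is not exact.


Sort jobs by processing time (SPT order): [5, 5, 7, 10, 14, 17, 20]
Compute completion times sequentially:
  Job 1: processing = 5, completes at 5
  Job 2: processing = 5, completes at 10
  Job 3: processing = 7, completes at 17
  Job 4: processing = 10, completes at 27
  Job 5: processing = 14, completes at 41
  Job 6: processing = 17, completes at 58
  Job 7: processing = 20, completes at 78
Sum of completion times = 236
Average completion time = 236/7 = 33.7143

33.7143


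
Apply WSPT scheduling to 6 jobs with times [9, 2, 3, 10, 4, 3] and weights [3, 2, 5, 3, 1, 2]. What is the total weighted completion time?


Compute p/w ratios and sort ascending (WSPT): [(3, 5), (2, 2), (3, 2), (9, 3), (10, 3), (4, 1)]
Compute weighted completion times:
  Job (p=3,w=5): C=3, w*C=5*3=15
  Job (p=2,w=2): C=5, w*C=2*5=10
  Job (p=3,w=2): C=8, w*C=2*8=16
  Job (p=9,w=3): C=17, w*C=3*17=51
  Job (p=10,w=3): C=27, w*C=3*27=81
  Job (p=4,w=1): C=31, w*C=1*31=31
Total weighted completion time = 204

204


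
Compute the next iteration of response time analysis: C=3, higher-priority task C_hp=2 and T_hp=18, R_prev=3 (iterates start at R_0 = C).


R_next = C + ceil(R_prev / T_hp) * C_hp
ceil(3 / 18) = ceil(0.1667) = 1
Interference = 1 * 2 = 2
R_next = 3 + 2 = 5

5


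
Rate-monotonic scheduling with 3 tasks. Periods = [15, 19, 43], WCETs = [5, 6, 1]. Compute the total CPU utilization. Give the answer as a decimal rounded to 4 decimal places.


Compute individual utilizations (exact fractions):
  Task 1: C/T = 5/15 = 1/3 (approx. 0.3333)
  Task 2: C/T = 6/19 (approx. 0.3158)
  Task 3: C/T = 1/43 (approx. 0.0233)
Total utilization U = 1/3 + 6/19 + 1/43 = 1648/2451
Rounded to 4 decimal places: U = 0.6724
RM (Liu & Layland) bound for 3 tasks = 0.779763; compare with U = 1648/2451 (approx. 0.672379)
U <= bound, so schedulable by RM sufficient condition.

0.6724


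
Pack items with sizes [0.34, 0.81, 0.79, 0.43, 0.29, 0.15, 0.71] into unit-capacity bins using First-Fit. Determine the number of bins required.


Place items sequentially using First-Fit:
  Item 0.34 -> new Bin 1
  Item 0.81 -> new Bin 2
  Item 0.79 -> new Bin 3
  Item 0.43 -> Bin 1 (now 0.77)
  Item 0.29 -> new Bin 4
  Item 0.15 -> Bin 1 (now 0.92)
  Item 0.71 -> Bin 4 (now 1.0)
Total bins used = 4

4


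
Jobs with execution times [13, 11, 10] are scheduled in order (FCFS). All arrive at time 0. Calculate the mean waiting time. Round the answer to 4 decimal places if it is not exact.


FCFS order (as given): [13, 11, 10]
Waiting times:
  Job 1: wait = 0
  Job 2: wait = 13
  Job 3: wait = 24
Sum of waiting times = 37
Average waiting time = 37/3 = 12.3333

12.3333


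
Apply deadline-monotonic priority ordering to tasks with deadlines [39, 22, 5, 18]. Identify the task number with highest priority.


Sort tasks by relative deadline (ascending):
  Task 3: deadline = 5
  Task 4: deadline = 18
  Task 2: deadline = 22
  Task 1: deadline = 39
Priority order (highest first): [3, 4, 2, 1]
Highest priority task = 3

3


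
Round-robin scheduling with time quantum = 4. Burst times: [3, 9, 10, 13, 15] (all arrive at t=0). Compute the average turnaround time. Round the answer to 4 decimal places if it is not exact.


Time quantum = 4
Execution trace:
  J1 runs 3 units, time = 3
  J2 runs 4 units, time = 7
  J3 runs 4 units, time = 11
  J4 runs 4 units, time = 15
  J5 runs 4 units, time = 19
  J2 runs 4 units, time = 23
  J3 runs 4 units, time = 27
  J4 runs 4 units, time = 31
  J5 runs 4 units, time = 35
  J2 runs 1 units, time = 36
  J3 runs 2 units, time = 38
  J4 runs 4 units, time = 42
  J5 runs 4 units, time = 46
  J4 runs 1 units, time = 47
  J5 runs 3 units, time = 50
Finish times: [3, 36, 38, 47, 50]
Average turnaround = 174/5 = 34.8

34.8


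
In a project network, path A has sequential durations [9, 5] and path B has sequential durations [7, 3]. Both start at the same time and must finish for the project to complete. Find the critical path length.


Path A total = 9 + 5 = 14
Path B total = 7 + 3 = 10
Critical path = longest path = max(14, 10) = 14

14


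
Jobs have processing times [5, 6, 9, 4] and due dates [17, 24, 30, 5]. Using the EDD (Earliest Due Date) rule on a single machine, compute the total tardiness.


Sort by due date (EDD order): [(4, 5), (5, 17), (6, 24), (9, 30)]
Compute completion times and tardiness:
  Job 1: p=4, d=5, C=4, tardiness=max(0,4-5)=0
  Job 2: p=5, d=17, C=9, tardiness=max(0,9-17)=0
  Job 3: p=6, d=24, C=15, tardiness=max(0,15-24)=0
  Job 4: p=9, d=30, C=24, tardiness=max(0,24-30)=0
Total tardiness = 0

0


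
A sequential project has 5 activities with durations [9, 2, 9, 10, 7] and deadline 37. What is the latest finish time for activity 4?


LF(activity 4) = deadline - sum of successor durations
Successors: activities 5 through 5 with durations [7]
Sum of successor durations = 7
LF = 37 - 7 = 30

30


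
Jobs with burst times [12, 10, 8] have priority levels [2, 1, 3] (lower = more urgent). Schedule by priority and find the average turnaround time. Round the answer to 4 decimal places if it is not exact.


Sort by priority (ascending = highest first):
Order: [(1, 10), (2, 12), (3, 8)]
Completion times:
  Priority 1, burst=10, C=10
  Priority 2, burst=12, C=22
  Priority 3, burst=8, C=30
Average turnaround = 62/3 = 20.6667

20.6667


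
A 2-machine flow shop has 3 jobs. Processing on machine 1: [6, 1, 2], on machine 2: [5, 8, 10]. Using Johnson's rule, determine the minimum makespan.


Apply Johnson's rule:
  Group 1 (a <= b): [(2, 1, 8), (3, 2, 10)]
  Group 2 (a > b): [(1, 6, 5)]
Optimal job order: [2, 3, 1]
Schedule:
  Job 2: M1 done at 1, M2 done at 9
  Job 3: M1 done at 3, M2 done at 19
  Job 1: M1 done at 9, M2 done at 24
Makespan = 24

24


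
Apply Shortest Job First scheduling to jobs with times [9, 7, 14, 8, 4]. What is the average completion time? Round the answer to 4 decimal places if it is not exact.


SJF order (ascending): [4, 7, 8, 9, 14]
Completion times:
  Job 1: burst=4, C=4
  Job 2: burst=7, C=11
  Job 3: burst=8, C=19
  Job 4: burst=9, C=28
  Job 5: burst=14, C=42
Average completion = 104/5 = 20.8

20.8


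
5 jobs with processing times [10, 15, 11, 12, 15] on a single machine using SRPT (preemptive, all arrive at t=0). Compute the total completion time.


Since all jobs arrive at t=0, SRPT equals SPT ordering.
SPT order: [10, 11, 12, 15, 15]
Completion times:
  Job 1: p=10, C=10
  Job 2: p=11, C=21
  Job 3: p=12, C=33
  Job 4: p=15, C=48
  Job 5: p=15, C=63
Total completion time = 10 + 21 + 33 + 48 + 63 = 175

175


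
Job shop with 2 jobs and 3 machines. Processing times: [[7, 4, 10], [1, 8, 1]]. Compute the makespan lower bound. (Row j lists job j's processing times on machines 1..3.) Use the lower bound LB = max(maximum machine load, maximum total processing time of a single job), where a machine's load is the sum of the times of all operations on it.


Machine loads:
  Machine 1: 7 + 1 = 8
  Machine 2: 4 + 8 = 12
  Machine 3: 10 + 1 = 11
Max machine load = 12
Job totals:
  Job 1: 21
  Job 2: 10
Max job total = 21
Lower bound = max(12, 21) = 21

21


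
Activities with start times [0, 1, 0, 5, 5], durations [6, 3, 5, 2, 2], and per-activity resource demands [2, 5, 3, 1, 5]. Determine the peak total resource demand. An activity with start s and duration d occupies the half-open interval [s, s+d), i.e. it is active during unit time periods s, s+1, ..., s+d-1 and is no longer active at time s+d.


Each activity i is active on [start_i, start_i + duration_i).
Compute total resource usage per time slot:
  t=0: active resources = [2, 3], total = 5
  t=1: active resources = [2, 5, 3], total = 10
  t=2: active resources = [2, 5, 3], total = 10
  t=3: active resources = [2, 5, 3], total = 10
  t=4: active resources = [2, 3], total = 5
  t=5: active resources = [2, 1, 5], total = 8
  t=6: active resources = [1, 5], total = 6
Peak resource demand = 10

10


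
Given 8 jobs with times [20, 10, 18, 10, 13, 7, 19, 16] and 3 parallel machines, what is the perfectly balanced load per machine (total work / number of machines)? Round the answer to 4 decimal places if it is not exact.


Total processing time = 20 + 10 + 18 + 10 + 13 + 7 + 19 + 16 = 113
Number of machines = 3
Ideal balanced load = 113 / 3 = 37.6667

37.6667


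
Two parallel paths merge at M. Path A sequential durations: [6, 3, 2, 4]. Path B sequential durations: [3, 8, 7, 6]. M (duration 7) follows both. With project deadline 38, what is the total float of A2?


Forward pass: ES(A2) = sum of predecessors on chain A = 6
EF = ES + duration = 6 + 3 = 9
Backward pass: LF(M) = deadline = 38; LS(M) = 38 - 7 = 31
LF(A2) = LS(M) - sum(successors on chain A) = 31 - 6 = 25
LS = LF - duration = 25 - 3 = 22
Total float = LS - ES = 22 - 6 = 16

16


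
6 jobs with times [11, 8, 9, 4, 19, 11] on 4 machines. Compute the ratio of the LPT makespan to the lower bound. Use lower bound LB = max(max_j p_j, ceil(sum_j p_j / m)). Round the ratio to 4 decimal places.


LPT order: [19, 11, 11, 9, 8, 4]
Machine loads after assignment: [19, 15, 11, 17]
LPT makespan = 19
Lower bound = max(max_job, ceil(total/4)) = max(19, 16) = 19
Ratio = 19 / 19 = 1.0

1.0


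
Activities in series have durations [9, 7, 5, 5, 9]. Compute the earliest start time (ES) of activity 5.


Activity 5 starts after activities 1 through 4 complete.
Predecessor durations: [9, 7, 5, 5]
ES = 9 + 7 + 5 + 5 = 26

26


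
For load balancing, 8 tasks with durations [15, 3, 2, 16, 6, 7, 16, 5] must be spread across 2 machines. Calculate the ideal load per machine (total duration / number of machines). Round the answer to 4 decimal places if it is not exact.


Total processing time = 15 + 3 + 2 + 16 + 6 + 7 + 16 + 5 = 70
Number of machines = 2
Ideal balanced load = 70 / 2 = 35.0

35.0


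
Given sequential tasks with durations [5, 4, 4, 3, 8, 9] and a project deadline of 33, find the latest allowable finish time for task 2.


LF(activity 2) = deadline - sum of successor durations
Successors: activities 3 through 6 with durations [4, 3, 8, 9]
Sum of successor durations = 24
LF = 33 - 24 = 9

9


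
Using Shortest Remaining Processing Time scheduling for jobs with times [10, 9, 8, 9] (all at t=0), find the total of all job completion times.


Since all jobs arrive at t=0, SRPT equals SPT ordering.
SPT order: [8, 9, 9, 10]
Completion times:
  Job 1: p=8, C=8
  Job 2: p=9, C=17
  Job 3: p=9, C=26
  Job 4: p=10, C=36
Total completion time = 8 + 17 + 26 + 36 = 87

87


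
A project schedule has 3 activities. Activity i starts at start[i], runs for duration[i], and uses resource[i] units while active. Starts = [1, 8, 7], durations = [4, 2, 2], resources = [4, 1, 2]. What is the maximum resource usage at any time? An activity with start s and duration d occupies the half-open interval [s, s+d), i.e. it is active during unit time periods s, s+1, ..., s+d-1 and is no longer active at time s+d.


Each activity i is active on [start_i, start_i + duration_i).
Compute total resource usage per time slot:
  t=0: active resources = [], total = 0
  t=1: active resources = [4], total = 4
  t=2: active resources = [4], total = 4
  t=3: active resources = [4], total = 4
  t=4: active resources = [4], total = 4
  t=5: active resources = [], total = 0
  t=6: active resources = [], total = 0
  t=7: active resources = [2], total = 2
  t=8: active resources = [1, 2], total = 3
  t=9: active resources = [1], total = 1
Peak resource demand = 4

4


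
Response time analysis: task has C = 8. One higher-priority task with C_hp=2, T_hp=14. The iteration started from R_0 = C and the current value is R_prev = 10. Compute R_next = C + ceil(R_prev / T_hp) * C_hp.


R_next = C + ceil(R_prev / T_hp) * C_hp
ceil(10 / 14) = ceil(0.7143) = 1
Interference = 1 * 2 = 2
R_next = 8 + 2 = 10
R_next = R_prev, so the iteration has converged (response time = 10).

10


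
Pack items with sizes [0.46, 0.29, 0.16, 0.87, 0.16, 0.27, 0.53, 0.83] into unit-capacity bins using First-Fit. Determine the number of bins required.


Place items sequentially using First-Fit:
  Item 0.46 -> new Bin 1
  Item 0.29 -> Bin 1 (now 0.75)
  Item 0.16 -> Bin 1 (now 0.91)
  Item 0.87 -> new Bin 2
  Item 0.16 -> new Bin 3
  Item 0.27 -> Bin 3 (now 0.43)
  Item 0.53 -> Bin 3 (now 0.96)
  Item 0.83 -> new Bin 4
Total bins used = 4

4


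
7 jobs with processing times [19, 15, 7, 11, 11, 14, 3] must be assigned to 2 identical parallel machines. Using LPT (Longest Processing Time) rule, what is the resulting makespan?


Sort jobs in decreasing order (LPT): [19, 15, 14, 11, 11, 7, 3]
Assign each job to the least loaded machine:
  Machine 1: jobs [19, 11, 7, 3], load = 40
  Machine 2: jobs [15, 14, 11], load = 40
Makespan = max load = 40

40


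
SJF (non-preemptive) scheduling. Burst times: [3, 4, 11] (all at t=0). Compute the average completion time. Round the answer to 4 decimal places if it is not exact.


SJF order (ascending): [3, 4, 11]
Completion times:
  Job 1: burst=3, C=3
  Job 2: burst=4, C=7
  Job 3: burst=11, C=18
Average completion = 28/3 = 9.3333

9.3333


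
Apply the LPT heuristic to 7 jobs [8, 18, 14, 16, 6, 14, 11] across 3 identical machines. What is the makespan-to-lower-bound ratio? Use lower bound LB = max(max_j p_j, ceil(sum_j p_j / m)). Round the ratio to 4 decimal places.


LPT order: [18, 16, 14, 14, 11, 8, 6]
Machine loads after assignment: [32, 27, 28]
LPT makespan = 32
Lower bound = max(max_job, ceil(total/3)) = max(18, 29) = 29
Ratio = 32 / 29 = 1.1034

1.1034


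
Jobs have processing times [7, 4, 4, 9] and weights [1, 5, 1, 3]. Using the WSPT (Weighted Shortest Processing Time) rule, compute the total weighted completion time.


Compute p/w ratios and sort ascending (WSPT): [(4, 5), (9, 3), (4, 1), (7, 1)]
Compute weighted completion times:
  Job (p=4,w=5): C=4, w*C=5*4=20
  Job (p=9,w=3): C=13, w*C=3*13=39
  Job (p=4,w=1): C=17, w*C=1*17=17
  Job (p=7,w=1): C=24, w*C=1*24=24
Total weighted completion time = 100

100


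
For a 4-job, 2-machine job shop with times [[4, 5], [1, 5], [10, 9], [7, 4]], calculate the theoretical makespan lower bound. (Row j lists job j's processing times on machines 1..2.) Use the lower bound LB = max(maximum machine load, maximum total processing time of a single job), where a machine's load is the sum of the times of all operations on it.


Machine loads:
  Machine 1: 4 + 1 + 10 + 7 = 22
  Machine 2: 5 + 5 + 9 + 4 = 23
Max machine load = 23
Job totals:
  Job 1: 9
  Job 2: 6
  Job 3: 19
  Job 4: 11
Max job total = 19
Lower bound = max(23, 19) = 23

23


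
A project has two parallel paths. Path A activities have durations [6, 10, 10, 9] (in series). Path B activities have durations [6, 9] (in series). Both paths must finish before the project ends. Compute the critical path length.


Path A total = 6 + 10 + 10 + 9 = 35
Path B total = 6 + 9 = 15
Critical path = longest path = max(35, 15) = 35

35


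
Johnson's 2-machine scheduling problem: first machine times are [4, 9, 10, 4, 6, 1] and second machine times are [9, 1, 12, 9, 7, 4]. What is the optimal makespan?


Apply Johnson's rule:
  Group 1 (a <= b): [(6, 1, 4), (1, 4, 9), (4, 4, 9), (5, 6, 7), (3, 10, 12)]
  Group 2 (a > b): [(2, 9, 1)]
Optimal job order: [6, 1, 4, 5, 3, 2]
Schedule:
  Job 6: M1 done at 1, M2 done at 5
  Job 1: M1 done at 5, M2 done at 14
  Job 4: M1 done at 9, M2 done at 23
  Job 5: M1 done at 15, M2 done at 30
  Job 3: M1 done at 25, M2 done at 42
  Job 2: M1 done at 34, M2 done at 43
Makespan = 43

43


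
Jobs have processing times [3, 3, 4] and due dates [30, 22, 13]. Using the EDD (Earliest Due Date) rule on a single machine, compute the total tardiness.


Sort by due date (EDD order): [(4, 13), (3, 22), (3, 30)]
Compute completion times and tardiness:
  Job 1: p=4, d=13, C=4, tardiness=max(0,4-13)=0
  Job 2: p=3, d=22, C=7, tardiness=max(0,7-22)=0
  Job 3: p=3, d=30, C=10, tardiness=max(0,10-30)=0
Total tardiness = 0

0


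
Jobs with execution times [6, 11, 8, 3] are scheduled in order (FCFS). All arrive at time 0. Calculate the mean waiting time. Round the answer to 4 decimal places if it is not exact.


FCFS order (as given): [6, 11, 8, 3]
Waiting times:
  Job 1: wait = 0
  Job 2: wait = 6
  Job 3: wait = 17
  Job 4: wait = 25
Sum of waiting times = 48
Average waiting time = 48/4 = 12.0

12.0


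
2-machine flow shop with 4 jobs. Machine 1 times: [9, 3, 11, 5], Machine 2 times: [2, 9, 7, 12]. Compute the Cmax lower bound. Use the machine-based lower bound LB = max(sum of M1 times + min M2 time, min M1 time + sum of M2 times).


LB1 = sum(M1 times) + min(M2 times) = 28 + 2 = 30
LB2 = min(M1 times) + sum(M2 times) = 3 + 30 = 33
Lower bound = max(LB1, LB2) = max(30, 33) = 33

33


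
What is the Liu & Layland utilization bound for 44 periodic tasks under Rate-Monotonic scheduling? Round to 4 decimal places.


Compute 2^(1/44) = 1.0158780831
Subtract 1: 1.0158780831 - 1 = 0.0158780831
Multiply by n: 44 * 0.0158780831 = 0.6986356564
Round to 4 dp: 0.6986

0.6986


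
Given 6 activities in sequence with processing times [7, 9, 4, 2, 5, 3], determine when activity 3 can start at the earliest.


Activity 3 starts after activities 1 through 2 complete.
Predecessor durations: [7, 9]
ES = 7 + 9 = 16

16


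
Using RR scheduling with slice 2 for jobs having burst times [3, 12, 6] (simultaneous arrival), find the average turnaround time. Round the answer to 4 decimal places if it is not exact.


Time quantum = 2
Execution trace:
  J1 runs 2 units, time = 2
  J2 runs 2 units, time = 4
  J3 runs 2 units, time = 6
  J1 runs 1 units, time = 7
  J2 runs 2 units, time = 9
  J3 runs 2 units, time = 11
  J2 runs 2 units, time = 13
  J3 runs 2 units, time = 15
  J2 runs 2 units, time = 17
  J2 runs 2 units, time = 19
  J2 runs 2 units, time = 21
Finish times: [7, 21, 15]
Average turnaround = 43/3 = 14.3333

14.3333


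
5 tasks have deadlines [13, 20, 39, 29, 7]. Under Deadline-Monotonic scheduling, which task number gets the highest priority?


Sort tasks by relative deadline (ascending):
  Task 5: deadline = 7
  Task 1: deadline = 13
  Task 2: deadline = 20
  Task 4: deadline = 29
  Task 3: deadline = 39
Priority order (highest first): [5, 1, 2, 4, 3]
Highest priority task = 5

5


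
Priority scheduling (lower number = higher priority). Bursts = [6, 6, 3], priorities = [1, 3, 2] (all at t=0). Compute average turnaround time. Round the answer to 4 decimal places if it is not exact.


Sort by priority (ascending = highest first):
Order: [(1, 6), (2, 3), (3, 6)]
Completion times:
  Priority 1, burst=6, C=6
  Priority 2, burst=3, C=9
  Priority 3, burst=6, C=15
Average turnaround = 30/3 = 10.0

10.0


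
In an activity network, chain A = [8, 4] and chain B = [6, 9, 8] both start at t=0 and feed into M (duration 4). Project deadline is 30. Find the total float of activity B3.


Forward pass: ES(B3) = sum of predecessors on chain B = 15
EF = ES + duration = 15 + 8 = 23
Backward pass: LF(M) = deadline = 30; LS(M) = 30 - 4 = 26
LF(B3) = LS(M) - sum(successors on chain B) = 26 - 0 = 26
LS = LF - duration = 26 - 8 = 18
Total float = LS - ES = 18 - 15 = 3

3


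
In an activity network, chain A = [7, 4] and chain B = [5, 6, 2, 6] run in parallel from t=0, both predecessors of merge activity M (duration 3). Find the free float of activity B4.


ES(B4) = sum of predecessors on chain B = 13
EF(B4) = ES + duration = 13 + 6 = 19
Successor of B4 is M. ES(M) = max(sum(A), sum(B)) = max(11, 19) = 19
Free float = ES(successor) - EF(current) = 19 - 19 = 0

0


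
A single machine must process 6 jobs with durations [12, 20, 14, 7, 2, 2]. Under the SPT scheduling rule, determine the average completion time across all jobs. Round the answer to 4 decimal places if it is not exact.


Sort jobs by processing time (SPT order): [2, 2, 7, 12, 14, 20]
Compute completion times sequentially:
  Job 1: processing = 2, completes at 2
  Job 2: processing = 2, completes at 4
  Job 3: processing = 7, completes at 11
  Job 4: processing = 12, completes at 23
  Job 5: processing = 14, completes at 37
  Job 6: processing = 20, completes at 57
Sum of completion times = 134
Average completion time = 134/6 = 22.3333

22.3333


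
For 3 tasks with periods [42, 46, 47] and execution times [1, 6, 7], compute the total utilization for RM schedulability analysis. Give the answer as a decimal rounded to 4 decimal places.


Compute individual utilizations (exact fractions):
  Task 1: C/T = 1/42 (approx. 0.0238)
  Task 2: C/T = 6/46 = 3/23 (approx. 0.1304)
  Task 3: C/T = 7/47 (approx. 0.1489)
Total utilization U = 1/42 + 3/23 + 7/47 = 13765/45402
Rounded to 4 decimal places: U = 0.3032
RM (Liu & Layland) bound for 3 tasks = 0.779763; compare with U = 13765/45402 (approx. 0.303180)
U <= bound, so schedulable by RM sufficient condition.

0.3032


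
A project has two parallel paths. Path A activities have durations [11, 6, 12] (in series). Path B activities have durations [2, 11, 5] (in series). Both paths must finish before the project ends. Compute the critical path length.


Path A total = 11 + 6 + 12 = 29
Path B total = 2 + 11 + 5 = 18
Critical path = longest path = max(29, 18) = 29

29


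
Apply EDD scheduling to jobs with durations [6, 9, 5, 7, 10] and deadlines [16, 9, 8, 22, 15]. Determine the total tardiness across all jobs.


Sort by due date (EDD order): [(5, 8), (9, 9), (10, 15), (6, 16), (7, 22)]
Compute completion times and tardiness:
  Job 1: p=5, d=8, C=5, tardiness=max(0,5-8)=0
  Job 2: p=9, d=9, C=14, tardiness=max(0,14-9)=5
  Job 3: p=10, d=15, C=24, tardiness=max(0,24-15)=9
  Job 4: p=6, d=16, C=30, tardiness=max(0,30-16)=14
  Job 5: p=7, d=22, C=37, tardiness=max(0,37-22)=15
Total tardiness = 43

43


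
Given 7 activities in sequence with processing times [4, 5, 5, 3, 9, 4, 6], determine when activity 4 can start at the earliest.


Activity 4 starts after activities 1 through 3 complete.
Predecessor durations: [4, 5, 5]
ES = 4 + 5 + 5 = 14

14


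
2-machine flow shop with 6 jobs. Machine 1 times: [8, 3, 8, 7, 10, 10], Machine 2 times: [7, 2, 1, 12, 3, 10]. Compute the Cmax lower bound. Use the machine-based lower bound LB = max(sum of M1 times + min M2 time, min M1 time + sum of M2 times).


LB1 = sum(M1 times) + min(M2 times) = 46 + 1 = 47
LB2 = min(M1 times) + sum(M2 times) = 3 + 35 = 38
Lower bound = max(LB1, LB2) = max(47, 38) = 47

47


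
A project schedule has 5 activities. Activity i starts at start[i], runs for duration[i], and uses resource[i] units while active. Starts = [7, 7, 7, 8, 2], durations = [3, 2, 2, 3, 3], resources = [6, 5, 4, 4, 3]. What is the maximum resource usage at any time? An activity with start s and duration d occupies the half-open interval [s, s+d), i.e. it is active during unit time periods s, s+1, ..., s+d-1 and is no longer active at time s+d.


Each activity i is active on [start_i, start_i + duration_i).
Compute total resource usage per time slot:
  t=0: active resources = [], total = 0
  t=1: active resources = [], total = 0
  t=2: active resources = [3], total = 3
  t=3: active resources = [3], total = 3
  t=4: active resources = [3], total = 3
  t=5: active resources = [], total = 0
  t=6: active resources = [], total = 0
  t=7: active resources = [6, 5, 4], total = 15
  t=8: active resources = [6, 5, 4, 4], total = 19
  t=9: active resources = [6, 4], total = 10
  t=10: active resources = [4], total = 4
Peak resource demand = 19

19


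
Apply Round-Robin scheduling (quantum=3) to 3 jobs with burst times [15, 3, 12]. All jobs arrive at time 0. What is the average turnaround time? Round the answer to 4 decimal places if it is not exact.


Time quantum = 3
Execution trace:
  J1 runs 3 units, time = 3
  J2 runs 3 units, time = 6
  J3 runs 3 units, time = 9
  J1 runs 3 units, time = 12
  J3 runs 3 units, time = 15
  J1 runs 3 units, time = 18
  J3 runs 3 units, time = 21
  J1 runs 3 units, time = 24
  J3 runs 3 units, time = 27
  J1 runs 3 units, time = 30
Finish times: [30, 6, 27]
Average turnaround = 63/3 = 21.0

21.0


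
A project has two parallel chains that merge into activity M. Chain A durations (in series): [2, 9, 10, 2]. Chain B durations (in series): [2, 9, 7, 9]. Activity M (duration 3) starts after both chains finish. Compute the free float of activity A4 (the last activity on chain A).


ES(A4) = sum of predecessors on chain A = 21
EF(A4) = ES + duration = 21 + 2 = 23
Successor of A4 is M. ES(M) = max(sum(A), sum(B)) = max(23, 27) = 27
Free float = ES(successor) - EF(current) = 27 - 23 = 4

4


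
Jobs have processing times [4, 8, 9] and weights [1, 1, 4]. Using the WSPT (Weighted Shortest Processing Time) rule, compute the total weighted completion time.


Compute p/w ratios and sort ascending (WSPT): [(9, 4), (4, 1), (8, 1)]
Compute weighted completion times:
  Job (p=9,w=4): C=9, w*C=4*9=36
  Job (p=4,w=1): C=13, w*C=1*13=13
  Job (p=8,w=1): C=21, w*C=1*21=21
Total weighted completion time = 70

70


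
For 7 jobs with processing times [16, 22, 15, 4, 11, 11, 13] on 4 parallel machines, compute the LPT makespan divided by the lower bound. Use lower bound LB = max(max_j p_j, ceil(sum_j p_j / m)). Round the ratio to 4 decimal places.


LPT order: [22, 16, 15, 13, 11, 11, 4]
Machine loads after assignment: [22, 20, 26, 24]
LPT makespan = 26
Lower bound = max(max_job, ceil(total/4)) = max(22, 23) = 23
Ratio = 26 / 23 = 1.1304

1.1304


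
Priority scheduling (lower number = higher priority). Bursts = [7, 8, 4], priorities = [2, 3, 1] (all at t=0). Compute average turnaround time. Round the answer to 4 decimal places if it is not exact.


Sort by priority (ascending = highest first):
Order: [(1, 4), (2, 7), (3, 8)]
Completion times:
  Priority 1, burst=4, C=4
  Priority 2, burst=7, C=11
  Priority 3, burst=8, C=19
Average turnaround = 34/3 = 11.3333

11.3333


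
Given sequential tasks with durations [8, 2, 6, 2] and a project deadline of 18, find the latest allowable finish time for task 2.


LF(activity 2) = deadline - sum of successor durations
Successors: activities 3 through 4 with durations [6, 2]
Sum of successor durations = 8
LF = 18 - 8 = 10

10


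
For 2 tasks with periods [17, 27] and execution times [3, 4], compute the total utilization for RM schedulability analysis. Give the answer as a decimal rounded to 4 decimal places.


Compute individual utilizations (exact fractions):
  Task 1: C/T = 3/17 (approx. 0.1765)
  Task 2: C/T = 4/27 (approx. 0.1481)
Total utilization U = 3/17 + 4/27 = 149/459
Rounded to 4 decimal places: U = 0.3246
RM (Liu & Layland) bound for 2 tasks = 0.828427; compare with U = 149/459 (approx. 0.324619)
U <= bound, so schedulable by RM sufficient condition.

0.3246


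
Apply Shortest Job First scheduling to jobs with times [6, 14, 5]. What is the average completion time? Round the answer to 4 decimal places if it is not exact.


SJF order (ascending): [5, 6, 14]
Completion times:
  Job 1: burst=5, C=5
  Job 2: burst=6, C=11
  Job 3: burst=14, C=25
Average completion = 41/3 = 13.6667

13.6667


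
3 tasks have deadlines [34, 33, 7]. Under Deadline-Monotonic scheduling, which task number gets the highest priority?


Sort tasks by relative deadline (ascending):
  Task 3: deadline = 7
  Task 2: deadline = 33
  Task 1: deadline = 34
Priority order (highest first): [3, 2, 1]
Highest priority task = 3

3


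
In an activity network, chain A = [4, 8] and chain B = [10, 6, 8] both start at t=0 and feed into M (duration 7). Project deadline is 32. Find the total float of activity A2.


Forward pass: ES(A2) = sum of predecessors on chain A = 4
EF = ES + duration = 4 + 8 = 12
Backward pass: LF(M) = deadline = 32; LS(M) = 32 - 7 = 25
LF(A2) = LS(M) - sum(successors on chain A) = 25 - 0 = 25
LS = LF - duration = 25 - 8 = 17
Total float = LS - ES = 17 - 4 = 13

13


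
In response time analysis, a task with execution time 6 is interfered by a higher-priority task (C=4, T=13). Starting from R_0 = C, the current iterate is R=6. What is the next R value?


R_next = C + ceil(R_prev / T_hp) * C_hp
ceil(6 / 13) = ceil(0.4615) = 1
Interference = 1 * 4 = 4
R_next = 6 + 4 = 10

10


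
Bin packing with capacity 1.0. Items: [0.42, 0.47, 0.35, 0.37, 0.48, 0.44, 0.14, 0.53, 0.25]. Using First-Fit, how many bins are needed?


Place items sequentially using First-Fit:
  Item 0.42 -> new Bin 1
  Item 0.47 -> Bin 1 (now 0.89)
  Item 0.35 -> new Bin 2
  Item 0.37 -> Bin 2 (now 0.72)
  Item 0.48 -> new Bin 3
  Item 0.44 -> Bin 3 (now 0.92)
  Item 0.14 -> Bin 2 (now 0.86)
  Item 0.53 -> new Bin 4
  Item 0.25 -> Bin 4 (now 0.78)
Total bins used = 4

4


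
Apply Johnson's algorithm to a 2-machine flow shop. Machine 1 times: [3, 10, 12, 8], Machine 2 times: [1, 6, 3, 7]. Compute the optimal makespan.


Apply Johnson's rule:
  Group 1 (a <= b): []
  Group 2 (a > b): [(4, 8, 7), (2, 10, 6), (3, 12, 3), (1, 3, 1)]
Optimal job order: [4, 2, 3, 1]
Schedule:
  Job 4: M1 done at 8, M2 done at 15
  Job 2: M1 done at 18, M2 done at 24
  Job 3: M1 done at 30, M2 done at 33
  Job 1: M1 done at 33, M2 done at 34
Makespan = 34

34


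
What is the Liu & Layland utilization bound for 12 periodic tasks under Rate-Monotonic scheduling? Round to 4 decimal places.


Compute 2^(1/12) = 1.0594630944
Subtract 1: 1.0594630944 - 1 = 0.0594630944
Multiply by n: 12 * 0.0594630944 = 0.7135571328
Round to 4 dp: 0.7136

0.7136
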